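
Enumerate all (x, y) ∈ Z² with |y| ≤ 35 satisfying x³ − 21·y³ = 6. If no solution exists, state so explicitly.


The equation is x³ - 21y³ = 6. For fixed y, x³ = 21·y³ + 6, so a solution requires the RHS to be a perfect cube.
Strategy: iterate y from -35 to 35, compute RHS = 21·y³ + 6, and check whether it is a (positive or negative) perfect cube.
Check small values of y:
  y = 0: RHS = 6 is not a perfect cube.
  y = 1: RHS = 27 = (3)³ ⇒ x = 3 works.
  y = -1: RHS = -15 is not a perfect cube.
  y = 2: RHS = 174 is not a perfect cube.
  y = -2: RHS = -162 is not a perfect cube.
  y = 3: RHS = 573 is not a perfect cube.
  y = -3: RHS = -561 is not a perfect cube.
Continuing the search up to |y| = 35 finds no further solutions beyond those listed.
Collected solutions: (3, 1).

Solutions (with |y| ≤ 35): (3, 1).


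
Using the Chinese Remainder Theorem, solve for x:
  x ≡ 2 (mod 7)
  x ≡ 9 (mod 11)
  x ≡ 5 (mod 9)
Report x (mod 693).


Moduli 7, 11, 9 are pairwise coprime; by CRT there is a unique solution modulo M = 7 · 11 · 9 = 693.
Solve pairwise, accumulating the modulus:
  Start with x ≡ 2 (mod 7).
  Combine with x ≡ 9 (mod 11): since gcd(7, 11) = 1, we get a unique residue mod 77.
    Write x = 2 + 7·t and substitute into x ≡ 9 (mod 11): 7·t ≡ 9 − 2 = 7 (mod 11).
    The inverse of 7 mod 11 is 8 (since 7·8 = 56 = 5·11 + 1), so t ≡ 8·7 = 56 ≡ 1 (mod 11).
    Then x = 2 + 7·1 = 9, valid modulo lcm(7, 11) = 77: x ≡ 9 (mod 77).
  Combine with x ≡ 5 (mod 9): since gcd(77, 9) = 1, we get a unique residue mod 693.
    Write x = 9 + 77·t and substitute into x ≡ 5 (mod 9): 77·t ≡ 5 − 9 = -4 (mod 9).
    Reduce coefficients mod 9: 5·t ≡ 5 (mod 9).
    The inverse of 5 mod 9 is 2 (since 5·2 = 10 = 1·9 + 1), so t ≡ 2·5 = 10 ≡ 1 (mod 9).
    Then x = 9 + 77·1 = 86, valid modulo lcm(77, 9) = 693: x ≡ 86 (mod 693).
Verify: 86 mod 7 = 2 ✓, 86 mod 11 = 9 ✓, 86 mod 9 = 5 ✓.

x ≡ 86 (mod 693).


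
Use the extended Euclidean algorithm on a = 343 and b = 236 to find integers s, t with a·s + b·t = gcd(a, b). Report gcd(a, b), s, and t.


Euclidean algorithm on (343, 236) — divide until remainder is 0:
  343 = 1 · 236 + 107
  236 = 2 · 107 + 22
  107 = 4 · 22 + 19
  22 = 1 · 19 + 3
  19 = 6 · 3 + 1
  3 = 3 · 1 + 0
gcd(343, 236) = 1.
Track Bezout coefficients alongside the remainders: start with r₀ = 343 = a·1 + b·0 (s = 1, t = 0) and r₁ = 236 = a·0 + b·1 (s = 0, t = 1); each new remainder r_{k+1} = r_{k-1} − q_k·r_k inherits s_{k+1} = s_{k-1} − q_k·s_k, t_{k+1} = t_{k-1} − q_k·t_k, so r_k = a·s_k + b·t_k at every step:
  q = 1: r = 107, s = 1 − 1·0 = 1, t = 0 − 1·1 = -1  (check: 343·1 + 236·(-1) = 107)
  q = 2: r = 22, s = 0 − 2·1 = -2, t = 1 − 2·(-1) = 3  (check: 343·(-2) + 236·3 = 22)
  q = 4: r = 19, s = 1 − 4·(-2) = 9, t = -1 − 4·3 = -13  (check: 343·9 + 236·(-13) = 19)
  q = 1: r = 3, s = -2 − 1·9 = -11, t = 3 − 1·(-13) = 16  (check: 343·(-11) + 236·16 = 3)
  q = 6: r = 1, s = 9 − 6·(-11) = 75, t = -13 − 6·16 = -109  (check: 343·75 + 236·(-109) = 1)
The row with r = 1 (the gcd) gives the Bezout coefficients s = 75, t = -109.
Result: 343 · (75) + 236 · (-109) = 1.

gcd(343, 236) = 1; s = 75, t = -109 (check: 343·75 + 236·(-109) = 1).


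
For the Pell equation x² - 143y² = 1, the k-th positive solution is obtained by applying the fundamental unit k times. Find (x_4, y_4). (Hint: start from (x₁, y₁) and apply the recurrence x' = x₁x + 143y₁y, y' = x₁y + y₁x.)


Step 1: Find the fundamental solution (x₁, y₁) of x² - 143y² = 1.
  Expand √143 as a continued fraction. a₀ = ⌊√143⌋ = 11; iterate m_{k+1} = d_k·a_k − m_k, d_{k+1} = (143 − m_{k+1}²)/d_k, a_{k+1} = ⌊(a₀ + m_{k+1})/d_{k+1}⌋ (starting m₀ = 0, d₀ = 1), with convergents p_k = a_k·p_{k-1} + p_{k-2}, q_k = a_k·q_{k-1} + q_{k-2} (p₋₁ = 1, q₋₁ = 0):
  k = 0: a₀ = 11; p₀/q₀ = 11/1; p₀² − 143·q₀² = 121 − 143 = -22.
  k = 1: m = 11, d = 22, a = ⌊(11 + 11)/22⌋ = 1; p/q = (1·11 + 1)/(1·1 + 0) = 12/1; p² − 143·q² = 144 − 143 = 1.
  The first convergent with p² − 143·q² = 1 gives the fundamental solution (x₁, y₁) = (12, 1).
Step 2: Apply the recurrence (x_{n+1}, y_{n+1}) = (x₁x_n + 143y₁y_n, x₁y_n + y₁x_n) repeatedly.
  From (x_1, y_1) = (12, 1): x_2 = 12·12 + 143·1·1 = 287; y_2 = 12·1 + 1·12 = 24.
  From (x_2, y_2) = (287, 24): x_3 = 12·287 + 143·1·24 = 6876; y_3 = 12·24 + 1·287 = 575.
  From (x_3, y_3) = (6876, 575): x_4 = 12·6876 + 143·1·575 = 164737; y_4 = 12·575 + 1·6876 = 13776.
Step 3: Verify x_4² - 143·y_4² = 27138279169 - 27138279168 = 1 (should be 1). ✓

(x_1, y_1) = (12, 1); (x_4, y_4) = (164737, 13776).


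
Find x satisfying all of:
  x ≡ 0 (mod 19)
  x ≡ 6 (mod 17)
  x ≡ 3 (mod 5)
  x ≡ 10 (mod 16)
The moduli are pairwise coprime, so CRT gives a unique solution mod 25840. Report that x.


Product of moduli M = 19 · 17 · 5 · 16 = 25840.
Merge one congruence at a time:
  Start: x ≡ 0 (mod 19).
  Combine with x ≡ 6 (mod 17); new modulus lcm = 323.
    Write x = 0 + 19·t and substitute into x ≡ 6 (mod 17): 19·t ≡ 6 − 0 = 6 (mod 17).
    Reduce coefficients mod 17: 2·t ≡ 6 (mod 17).
    The inverse of 2 mod 17 is 9 (since 2·9 = 18 = 1·17 + 1), so t ≡ 9·6 = 54 ≡ 3 (mod 17).
    Then x = 0 + 19·3 = 57, valid modulo lcm(19, 17) = 323: x ≡ 57 (mod 323).
  Combine with x ≡ 3 (mod 5); new modulus lcm = 1615.
    Write x = 57 + 323·t and substitute into x ≡ 3 (mod 5): 323·t ≡ 3 − 57 = -54 (mod 5).
    Reduce coefficients mod 5: 3·t ≡ 1 (mod 5).
    The inverse of 3 mod 5 is 2 (since 3·2 = 6 = 1·5 + 1), so t ≡ 2·1 = 2 ≡ 2 (mod 5).
    Then x = 57 + 323·2 = 703, valid modulo lcm(323, 5) = 1615: x ≡ 703 (mod 1615).
  Combine with x ≡ 10 (mod 16); new modulus lcm = 25840.
    Write x = 703 + 1615·t and substitute into x ≡ 10 (mod 16): 1615·t ≡ 10 − 703 = -693 (mod 16).
    Reduce coefficients mod 16: 15·t ≡ 11 (mod 16).
    The inverse of 15 mod 16 is 15 (since 15·15 = 225 = 14·16 + 1), so t ≡ 15·11 = 165 ≡ 5 (mod 16).
    Then x = 703 + 1615·5 = 8778, valid modulo lcm(1615, 16) = 25840: x ≡ 8778 (mod 25840).
Verify against each original: 8778 mod 19 = 0, 8778 mod 17 = 6, 8778 mod 5 = 3, 8778 mod 16 = 10.

x ≡ 8778 (mod 25840).


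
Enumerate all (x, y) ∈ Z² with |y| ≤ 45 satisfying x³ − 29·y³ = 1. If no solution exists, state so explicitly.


The equation is x³ - 29y³ = 1. For fixed y, x³ = 29·y³ + 1, so a solution requires the RHS to be a perfect cube.
Strategy: iterate y from -45 to 45, compute RHS = 29·y³ + 1, and check whether it is a (positive or negative) perfect cube.
Check small values of y:
  y = 0: RHS = 1 = (1)³ ⇒ x = 1 works.
  y = 1: RHS = 30 is not a perfect cube.
  y = -1: RHS = -28 is not a perfect cube.
  y = 2: RHS = 233 is not a perfect cube.
  y = -2: RHS = -231 is not a perfect cube.
  y = 3: RHS = 784 is not a perfect cube.
  y = -3: RHS = -782 is not a perfect cube.
Continuing the search up to |y| = 45 finds no further solutions beyond those listed.
Collected solutions: (1, 0).

Solutions (with |y| ≤ 45): (1, 0).


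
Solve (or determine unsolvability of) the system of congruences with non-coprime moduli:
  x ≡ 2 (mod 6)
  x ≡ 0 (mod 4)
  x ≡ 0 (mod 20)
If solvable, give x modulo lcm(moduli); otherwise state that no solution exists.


Moduli 6, 4, 20 are not pairwise coprime, so CRT works modulo lcm(m_i) when all pairwise compatibility conditions hold.
Pairwise compatibility: gcd(m_i, m_j) must divide a_i - a_j for every pair.
Merge one congruence at a time:
  Start: x ≡ 2 (mod 6).
  Combine with x ≡ 0 (mod 4): gcd(6, 4) = 2; 0 - 2 = -2, which IS divisible by 2, so compatible.
    Write x = 2 + 6·t and substitute into x ≡ 0 (mod 4): 6·t ≡ 0 − 2 = -2 (mod 4).
    Divide the congruence (and modulus) by g = 2: 3·t ≡ -1 (mod 2).
    Reduce coefficients mod 2: 1·t ≡ 1 (mod 2).
    So t ≡ 1 (mod 2).
    Then x = 2 + 6·1 = 8, valid modulo lcm(6, 4) = 12: x ≡ 8 (mod 12).
  Combine with x ≡ 0 (mod 20): gcd(12, 20) = 4; 0 - 8 = -8, which IS divisible by 4, so compatible.
    Write x = 8 + 12·t and substitute into x ≡ 0 (mod 20): 12·t ≡ 0 − 8 = -8 (mod 20).
    Divide the congruence (and modulus) by g = 4: 3·t ≡ -2 (mod 5).
    Reduce coefficients mod 5: 3·t ≡ 3 (mod 5).
    The inverse of 3 mod 5 is 2 (since 3·2 = 6 = 1·5 + 1), so t ≡ 2·3 = 6 ≡ 1 (mod 5).
    Then x = 8 + 12·1 = 20, valid modulo lcm(12, 20) = 60: x ≡ 20 (mod 60).
Verify: 20 mod 6 = 2, 20 mod 4 = 0, 20 mod 20 = 0.

x ≡ 20 (mod 60).


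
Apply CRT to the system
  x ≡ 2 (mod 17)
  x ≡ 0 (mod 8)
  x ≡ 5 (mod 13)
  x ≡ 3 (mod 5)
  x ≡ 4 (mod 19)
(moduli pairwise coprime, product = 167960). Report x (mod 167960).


Product of moduli M = 17 · 8 · 13 · 5 · 19 = 167960.
Merge one congruence at a time:
  Start: x ≡ 2 (mod 17).
  Combine with x ≡ 0 (mod 8); new modulus lcm = 136.
    Write x = 2 + 17·t and substitute into x ≡ 0 (mod 8): 17·t ≡ 0 − 2 = -2 (mod 8).
    Reduce coefficients mod 8: 1·t ≡ 6 (mod 8).
    So t ≡ 6 (mod 8).
    Then x = 2 + 17·6 = 104, valid modulo lcm(17, 8) = 136: x ≡ 104 (mod 136).
  Combine with x ≡ 5 (mod 13); new modulus lcm = 1768.
    Write x = 104 + 136·t and substitute into x ≡ 5 (mod 13): 136·t ≡ 5 − 104 = -99 (mod 13).
    Reduce coefficients mod 13: 6·t ≡ 5 (mod 13).
    The inverse of 6 mod 13 is 11 (since 6·11 = 66 = 5·13 + 1), so t ≡ 11·5 = 55 ≡ 3 (mod 13).
    Then x = 104 + 136·3 = 512, valid modulo lcm(136, 13) = 1768: x ≡ 512 (mod 1768).
  Combine with x ≡ 3 (mod 5); new modulus lcm = 8840.
    Write x = 512 + 1768·t and substitute into x ≡ 3 (mod 5): 1768·t ≡ 3 − 512 = -509 (mod 5).
    Reduce coefficients mod 5: 3·t ≡ 1 (mod 5).
    The inverse of 3 mod 5 is 2 (since 3·2 = 6 = 1·5 + 1), so t ≡ 2·1 = 2 ≡ 2 (mod 5).
    Then x = 512 + 1768·2 = 4048, valid modulo lcm(1768, 5) = 8840: x ≡ 4048 (mod 8840).
  Combine with x ≡ 4 (mod 19); new modulus lcm = 167960.
    Write x = 4048 + 8840·t and substitute into x ≡ 4 (mod 19): 8840·t ≡ 4 − 4048 = -4044 (mod 19).
    Reduce coefficients mod 19: 5·t ≡ 3 (mod 19).
    The inverse of 5 mod 19 is 4 (since 5·4 = 20 = 1·19 + 1), so t ≡ 4·3 = 12 ≡ 12 (mod 19).
    Then x = 4048 + 8840·12 = 110128, valid modulo lcm(8840, 19) = 167960: x ≡ 110128 (mod 167960).
Verify against each original: 110128 mod 17 = 2, 110128 mod 8 = 0, 110128 mod 13 = 5, 110128 mod 5 = 3, 110128 mod 19 = 4.

x ≡ 110128 (mod 167960).


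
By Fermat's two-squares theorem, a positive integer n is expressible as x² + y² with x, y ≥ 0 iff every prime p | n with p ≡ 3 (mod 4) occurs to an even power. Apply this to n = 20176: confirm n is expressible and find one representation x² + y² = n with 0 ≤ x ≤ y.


Step 1: Factor n = 20176 = 2^4 · 13 · 97.
Step 2: Check the mod-4 condition on each prime factor: 2 = 2 (special); 13 ≡ 1 (mod 4), exponent 1; 97 ≡ 1 (mod 4), exponent 1.
All primes ≡ 3 (mod 4) appear to even exponent (or don't appear), so by the two-squares theorem n IS expressible as a sum of two squares.
Step 3: Build a representation. Group n = k² · m with k = 4 and m = 13 · 97 = 1261 (a product of primes ≡ 1 (mod 4)); a representation of m scales to one of n via (k·x)² + (k·y)² = k²(x² + y²). Each prime p ≡ 1 (mod 4) is itself a sum of two squares; find a² by testing p − a² for a perfect square:
  13: 13 − 1² = 12, 13 − 2² = 9 = 3² ⇒ 13 = 2² + 3².
  97: 97 − 1² = 96, 97 − 2² = 93, 97 − 3² = 88, 97 − 4² = 81 = 9² ⇒ 97 = 4² + 9².
  Combine using the Brahmagupta–Fibonacci identity (a² + b²)(c² + d²) = (ac − bd)² + (ad + bc)² = (ac + bd)² + (ad − bc)²:
  13 · 97 = 1261: from (2² + 3²)(4² + 9²), take (2·4 − 3·9, 2·9 + 3·4) = (8 − 27, 18 + 12) = (-19, 30); dropping signs (only squares matter) gives (19, 30); check 19² + 30² = 361 + 900 = 1261 ✓.
  Scale by k = 4: (4·19, 4·30) = (76, 120).
Step 4: Order so x ≤ y and verify: 76² + 120² = 5776 + 14400 = 20176 = n. ✓

n = 20176 = 76² + 120² (one valid representation with x ≤ y).


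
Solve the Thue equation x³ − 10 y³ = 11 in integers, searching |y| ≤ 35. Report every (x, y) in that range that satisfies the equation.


The equation is x³ - 10y³ = 11. For fixed y, x³ = 10·y³ + 11, so a solution requires the RHS to be a perfect cube.
Strategy: iterate y from -35 to 35, compute RHS = 10·y³ + 11, and check whether it is a (positive or negative) perfect cube.
Check small values of y:
  y = 0: RHS = 11 is not a perfect cube.
  y = 1: RHS = 21 is not a perfect cube.
  y = -1: RHS = 1 = (1)³ ⇒ x = 1 works.
  y = 2: RHS = 91 is not a perfect cube.
  y = -2: RHS = -69 is not a perfect cube.
  y = 3: RHS = 281 is not a perfect cube.
  y = -3: RHS = -259 is not a perfect cube.
Continuing the search up to |y| = 35 finds no further solutions beyond those listed.
Collected solutions: (1, -1).

Solutions (with |y| ≤ 35): (1, -1).


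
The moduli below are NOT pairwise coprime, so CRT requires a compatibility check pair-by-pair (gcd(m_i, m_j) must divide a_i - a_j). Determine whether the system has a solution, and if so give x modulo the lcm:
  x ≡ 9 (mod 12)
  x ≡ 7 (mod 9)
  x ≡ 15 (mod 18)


Moduli 12, 9, 18 are not pairwise coprime, so CRT works modulo lcm(m_i) when all pairwise compatibility conditions hold.
Pairwise compatibility: gcd(m_i, m_j) must divide a_i - a_j for every pair.
Merge one congruence at a time:
  Start: x ≡ 9 (mod 12).
  Combine with x ≡ 7 (mod 9): gcd(12, 9) = 3, and 7 - 9 = -2 is NOT divisible by 3.
    ⇒ system is inconsistent (no integer solution).

No solution (the system is inconsistent).


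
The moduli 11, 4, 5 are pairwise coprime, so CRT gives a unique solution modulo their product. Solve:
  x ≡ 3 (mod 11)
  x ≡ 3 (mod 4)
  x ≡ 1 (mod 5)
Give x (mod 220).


Moduli 11, 4, 5 are pairwise coprime; by CRT there is a unique solution modulo M = 11 · 4 · 5 = 220.
Solve pairwise, accumulating the modulus:
  Start with x ≡ 3 (mod 11).
  Combine with x ≡ 3 (mod 4): since gcd(11, 4) = 1, we get a unique residue mod 44.
    Write x = 3 + 11·t and substitute into x ≡ 3 (mod 4): 11·t ≡ 3 − 3 = 0 (mod 4).
    Reduce coefficients mod 4: 3·t ≡ 0 (mod 4).
    The inverse of 3 mod 4 is 3 (since 3·3 = 9 = 2·4 + 1), so t ≡ 3·0 = 0 ≡ 0 (mod 4).
    Then x = 3 + 11·0 = 3, valid modulo lcm(11, 4) = 44: x ≡ 3 (mod 44).
  Combine with x ≡ 1 (mod 5): since gcd(44, 5) = 1, we get a unique residue mod 220.
    Write x = 3 + 44·t and substitute into x ≡ 1 (mod 5): 44·t ≡ 1 − 3 = -2 (mod 5).
    Reduce coefficients mod 5: 4·t ≡ 3 (mod 5).
    The inverse of 4 mod 5 is 4 (since 4·4 = 16 = 3·5 + 1), so t ≡ 4·3 = 12 ≡ 2 (mod 5).
    Then x = 3 + 44·2 = 91, valid modulo lcm(44, 5) = 220: x ≡ 91 (mod 220).
Verify: 91 mod 11 = 3 ✓, 91 mod 4 = 3 ✓, 91 mod 5 = 1 ✓.

x ≡ 91 (mod 220).


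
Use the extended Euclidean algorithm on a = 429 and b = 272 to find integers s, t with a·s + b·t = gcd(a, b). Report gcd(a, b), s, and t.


Euclidean algorithm on (429, 272) — divide until remainder is 0:
  429 = 1 · 272 + 157
  272 = 1 · 157 + 115
  157 = 1 · 115 + 42
  115 = 2 · 42 + 31
  42 = 1 · 31 + 11
  31 = 2 · 11 + 9
  11 = 1 · 9 + 2
  9 = 4 · 2 + 1
  2 = 2 · 1 + 0
gcd(429, 272) = 1.
Track Bezout coefficients alongside the remainders: start with r₀ = 429 = a·1 + b·0 (s = 1, t = 0) and r₁ = 272 = a·0 + b·1 (s = 0, t = 1); each new remainder r_{k+1} = r_{k-1} − q_k·r_k inherits s_{k+1} = s_{k-1} − q_k·s_k, t_{k+1} = t_{k-1} − q_k·t_k, so r_k = a·s_k + b·t_k at every step:
  q = 1: r = 157, s = 1 − 1·0 = 1, t = 0 − 1·1 = -1  (check: 429·1 + 272·(-1) = 157)
  q = 1: r = 115, s = 0 − 1·1 = -1, t = 1 − 1·(-1) = 2  (check: 429·(-1) + 272·2 = 115)
  q = 1: r = 42, s = 1 − 1·(-1) = 2, t = -1 − 1·2 = -3  (check: 429·2 + 272·(-3) = 42)
  q = 2: r = 31, s = -1 − 2·2 = -5, t = 2 − 2·(-3) = 8  (check: 429·(-5) + 272·8 = 31)
  q = 1: r = 11, s = 2 − 1·(-5) = 7, t = -3 − 1·8 = -11  (check: 429·7 + 272·(-11) = 11)
  q = 2: r = 9, s = -5 − 2·7 = -19, t = 8 − 2·(-11) = 30  (check: 429·(-19) + 272·30 = 9)
  q = 1: r = 2, s = 7 − 1·(-19) = 26, t = -11 − 1·30 = -41  (check: 429·26 + 272·(-41) = 2)
  q = 4: r = 1, s = -19 − 4·26 = -123, t = 30 − 4·(-41) = 194  (check: 429·(-123) + 272·194 = 1)
The row with r = 1 (the gcd) gives the Bezout coefficients s = -123, t = 194.
Result: 429 · (-123) + 272 · (194) = 1.

gcd(429, 272) = 1; s = -123, t = 194 (check: 429·(-123) + 272·194 = 1).


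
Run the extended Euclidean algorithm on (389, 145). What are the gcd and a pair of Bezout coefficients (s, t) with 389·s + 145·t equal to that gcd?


Euclidean algorithm on (389, 145) — divide until remainder is 0:
  389 = 2 · 145 + 99
  145 = 1 · 99 + 46
  99 = 2 · 46 + 7
  46 = 6 · 7 + 4
  7 = 1 · 4 + 3
  4 = 1 · 3 + 1
  3 = 3 · 1 + 0
gcd(389, 145) = 1.
Track Bezout coefficients alongside the remainders: start with r₀ = 389 = a·1 + b·0 (s = 1, t = 0) and r₁ = 145 = a·0 + b·1 (s = 0, t = 1); each new remainder r_{k+1} = r_{k-1} − q_k·r_k inherits s_{k+1} = s_{k-1} − q_k·s_k, t_{k+1} = t_{k-1} − q_k·t_k, so r_k = a·s_k + b·t_k at every step:
  q = 2: r = 99, s = 1 − 2·0 = 1, t = 0 − 2·1 = -2  (check: 389·1 + 145·(-2) = 99)
  q = 1: r = 46, s = 0 − 1·1 = -1, t = 1 − 1·(-2) = 3  (check: 389·(-1) + 145·3 = 46)
  q = 2: r = 7, s = 1 − 2·(-1) = 3, t = -2 − 2·3 = -8  (check: 389·3 + 145·(-8) = 7)
  q = 6: r = 4, s = -1 − 6·3 = -19, t = 3 − 6·(-8) = 51  (check: 389·(-19) + 145·51 = 4)
  q = 1: r = 3, s = 3 − 1·(-19) = 22, t = -8 − 1·51 = -59  (check: 389·22 + 145·(-59) = 3)
  q = 1: r = 1, s = -19 − 1·22 = -41, t = 51 − 1·(-59) = 110  (check: 389·(-41) + 145·110 = 1)
The row with r = 1 (the gcd) gives the Bezout coefficients s = -41, t = 110.
Result: 389 · (-41) + 145 · (110) = 1.

gcd(389, 145) = 1; s = -41, t = 110 (check: 389·(-41) + 145·110 = 1).


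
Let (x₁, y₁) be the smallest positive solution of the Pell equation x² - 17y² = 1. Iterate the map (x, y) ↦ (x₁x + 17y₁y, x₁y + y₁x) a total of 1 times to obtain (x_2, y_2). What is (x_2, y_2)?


Step 1: Find the fundamental solution (x₁, y₁) of x² - 17y² = 1.
  Expand √17 as a continued fraction. a₀ = ⌊√17⌋ = 4; iterate m_{k+1} = d_k·a_k − m_k, d_{k+1} = (17 − m_{k+1}²)/d_k, a_{k+1} = ⌊(a₀ + m_{k+1})/d_{k+1}⌋ (starting m₀ = 0, d₀ = 1), with convergents p_k = a_k·p_{k-1} + p_{k-2}, q_k = a_k·q_{k-1} + q_{k-2} (p₋₁ = 1, q₋₁ = 0):
  k = 0: a₀ = 4; p₀/q₀ = 4/1; p₀² − 17·q₀² = 16 − 17 = -1.
  k = 1: m = 4, d = 1, a = ⌊(4 + 4)/1⌋ = 8; p/q = (8·4 + 1)/(8·1 + 0) = 33/8; p² − 17·q² = 1089 − 1088 = 1.
  The first convergent with p² − 17·q² = 1 gives the fundamental solution (x₁, y₁) = (33, 8).
Step 2: Apply the recurrence (x_{n+1}, y_{n+1}) = (x₁x_n + 17y₁y_n, x₁y_n + y₁x_n) repeatedly.
  From (x_1, y_1) = (33, 8): x_2 = 33·33 + 17·8·8 = 2177; y_2 = 33·8 + 8·33 = 528.
Step 3: Verify x_2² - 17·y_2² = 4739329 - 4739328 = 1 (should be 1). ✓

(x_1, y_1) = (33, 8); (x_2, y_2) = (2177, 528).


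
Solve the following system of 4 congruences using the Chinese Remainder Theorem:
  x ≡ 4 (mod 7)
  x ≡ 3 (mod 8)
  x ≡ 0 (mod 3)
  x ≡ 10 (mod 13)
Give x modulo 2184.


Product of moduli M = 7 · 8 · 3 · 13 = 2184.
Merge one congruence at a time:
  Start: x ≡ 4 (mod 7).
  Combine with x ≡ 3 (mod 8); new modulus lcm = 56.
    Write x = 4 + 7·t and substitute into x ≡ 3 (mod 8): 7·t ≡ 3 − 4 = -1 (mod 8).
    Reduce coefficients mod 8: 7·t ≡ 7 (mod 8).
    The inverse of 7 mod 8 is 7 (since 7·7 = 49 = 6·8 + 1), so t ≡ 7·7 = 49 ≡ 1 (mod 8).
    Then x = 4 + 7·1 = 11, valid modulo lcm(7, 8) = 56: x ≡ 11 (mod 56).
  Combine with x ≡ 0 (mod 3); new modulus lcm = 168.
    Write x = 11 + 56·t and substitute into x ≡ 0 (mod 3): 56·t ≡ 0 − 11 = -11 (mod 3).
    Reduce coefficients mod 3: 2·t ≡ 1 (mod 3).
    The inverse of 2 mod 3 is 2 (since 2·2 = 4 = 1·3 + 1), so t ≡ 2·1 = 2 ≡ 2 (mod 3).
    Then x = 11 + 56·2 = 123, valid modulo lcm(56, 3) = 168: x ≡ 123 (mod 168).
  Combine with x ≡ 10 (mod 13); new modulus lcm = 2184.
    Write x = 123 + 168·t and substitute into x ≡ 10 (mod 13): 168·t ≡ 10 − 123 = -113 (mod 13).
    Reduce coefficients mod 13: 12·t ≡ 4 (mod 13).
    The inverse of 12 mod 13 is 12 (since 12·12 = 144 = 11·13 + 1), so t ≡ 12·4 = 48 ≡ 9 (mod 13).
    Then x = 123 + 168·9 = 1635, valid modulo lcm(168, 13) = 2184: x ≡ 1635 (mod 2184).
Verify against each original: 1635 mod 7 = 4, 1635 mod 8 = 3, 1635 mod 3 = 0, 1635 mod 13 = 10.

x ≡ 1635 (mod 2184).


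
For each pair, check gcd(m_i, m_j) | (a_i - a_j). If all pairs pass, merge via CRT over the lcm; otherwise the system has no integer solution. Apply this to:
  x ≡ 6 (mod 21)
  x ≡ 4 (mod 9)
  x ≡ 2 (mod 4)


Moduli 21, 9, 4 are not pairwise coprime, so CRT works modulo lcm(m_i) when all pairwise compatibility conditions hold.
Pairwise compatibility: gcd(m_i, m_j) must divide a_i - a_j for every pair.
Merge one congruence at a time:
  Start: x ≡ 6 (mod 21).
  Combine with x ≡ 4 (mod 9): gcd(21, 9) = 3, and 4 - 6 = -2 is NOT divisible by 3.
    ⇒ system is inconsistent (no integer solution).

No solution (the system is inconsistent).


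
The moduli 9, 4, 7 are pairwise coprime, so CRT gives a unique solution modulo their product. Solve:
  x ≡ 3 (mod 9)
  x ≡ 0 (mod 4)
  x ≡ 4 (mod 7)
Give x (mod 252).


Moduli 9, 4, 7 are pairwise coprime; by CRT there is a unique solution modulo M = 9 · 4 · 7 = 252.
Solve pairwise, accumulating the modulus:
  Start with x ≡ 3 (mod 9).
  Combine with x ≡ 0 (mod 4): since gcd(9, 4) = 1, we get a unique residue mod 36.
    Write x = 3 + 9·t and substitute into x ≡ 0 (mod 4): 9·t ≡ 0 − 3 = -3 (mod 4).
    Reduce coefficients mod 4: 1·t ≡ 1 (mod 4).
    So t ≡ 1 (mod 4).
    Then x = 3 + 9·1 = 12, valid modulo lcm(9, 4) = 36: x ≡ 12 (mod 36).
  Combine with x ≡ 4 (mod 7): since gcd(36, 7) = 1, we get a unique residue mod 252.
    Write x = 12 + 36·t and substitute into x ≡ 4 (mod 7): 36·t ≡ 4 − 12 = -8 (mod 7).
    Reduce coefficients mod 7: 1·t ≡ 6 (mod 7).
    So t ≡ 6 (mod 7).
    Then x = 12 + 36·6 = 228, valid modulo lcm(36, 7) = 252: x ≡ 228 (mod 252).
Verify: 228 mod 9 = 3 ✓, 228 mod 4 = 0 ✓, 228 mod 7 = 4 ✓.

x ≡ 228 (mod 252).


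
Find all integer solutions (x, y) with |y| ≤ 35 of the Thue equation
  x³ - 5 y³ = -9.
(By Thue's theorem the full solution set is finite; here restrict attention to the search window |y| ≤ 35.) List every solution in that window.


The equation is x³ - 5y³ = -9. For fixed y, x³ = 5·y³ − 9, so a solution requires the RHS to be a perfect cube.
Strategy: iterate y from -35 to 35, compute RHS = 5·y³ − 9, and check whether it is a (positive or negative) perfect cube.
Check small values of y:
  y = 0: RHS = -9 is not a perfect cube.
  y = 1: RHS = -4 is not a perfect cube.
  y = -1: RHS = -14 is not a perfect cube.
  y = 2: RHS = 31 is not a perfect cube.
  y = -2: RHS = -49 is not a perfect cube.
  y = 3: RHS = 126 is not a perfect cube.
  y = -3: RHS = -144 is not a perfect cube.
Continuing the search up to |y| = 35 finds no solutions either.
No (x, y) in the scanned range satisfies the equation.

No integer solutions with |y| ≤ 35.


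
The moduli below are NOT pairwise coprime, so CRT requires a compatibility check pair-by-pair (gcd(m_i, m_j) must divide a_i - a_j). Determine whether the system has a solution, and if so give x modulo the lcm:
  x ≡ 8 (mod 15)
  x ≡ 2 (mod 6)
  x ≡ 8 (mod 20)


Moduli 15, 6, 20 are not pairwise coprime, so CRT works modulo lcm(m_i) when all pairwise compatibility conditions hold.
Pairwise compatibility: gcd(m_i, m_j) must divide a_i - a_j for every pair.
Merge one congruence at a time:
  Start: x ≡ 8 (mod 15).
  Combine with x ≡ 2 (mod 6): gcd(15, 6) = 3; 2 - 8 = -6, which IS divisible by 3, so compatible.
    Write x = 8 + 15·t and substitute into x ≡ 2 (mod 6): 15·t ≡ 2 − 8 = -6 (mod 6).
    Divide the congruence (and modulus) by g = 3: 5·t ≡ -2 (mod 2).
    Reduce coefficients mod 2: 1·t ≡ 0 (mod 2).
    So t ≡ 0 (mod 2).
    Then x = 8 + 15·0 = 8, valid modulo lcm(15, 6) = 30: x ≡ 8 (mod 30).
  Combine with x ≡ 8 (mod 20): gcd(30, 20) = 10; 8 - 8 = 0, which IS divisible by 10, so compatible.
    Write x = 8 + 30·t and substitute into x ≡ 8 (mod 20): 30·t ≡ 8 − 8 = 0 (mod 20).
    Divide the congruence (and modulus) by g = 10: 3·t ≡ 0 (mod 2).
    Reduce coefficients mod 2: 1·t ≡ 0 (mod 2).
    So t ≡ 0 (mod 2).
    Then x = 8 + 30·0 = 8, valid modulo lcm(30, 20) = 60: x ≡ 8 (mod 60).
Verify: 8 mod 15 = 8, 8 mod 6 = 2, 8 mod 20 = 8.

x ≡ 8 (mod 60).


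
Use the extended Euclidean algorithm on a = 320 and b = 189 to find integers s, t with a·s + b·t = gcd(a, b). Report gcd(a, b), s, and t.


Euclidean algorithm on (320, 189) — divide until remainder is 0:
  320 = 1 · 189 + 131
  189 = 1 · 131 + 58
  131 = 2 · 58 + 15
  58 = 3 · 15 + 13
  15 = 1 · 13 + 2
  13 = 6 · 2 + 1
  2 = 2 · 1 + 0
gcd(320, 189) = 1.
Track Bezout coefficients alongside the remainders: start with r₀ = 320 = a·1 + b·0 (s = 1, t = 0) and r₁ = 189 = a·0 + b·1 (s = 0, t = 1); each new remainder r_{k+1} = r_{k-1} − q_k·r_k inherits s_{k+1} = s_{k-1} − q_k·s_k, t_{k+1} = t_{k-1} − q_k·t_k, so r_k = a·s_k + b·t_k at every step:
  q = 1: r = 131, s = 1 − 1·0 = 1, t = 0 − 1·1 = -1  (check: 320·1 + 189·(-1) = 131)
  q = 1: r = 58, s = 0 − 1·1 = -1, t = 1 − 1·(-1) = 2  (check: 320·(-1) + 189·2 = 58)
  q = 2: r = 15, s = 1 − 2·(-1) = 3, t = -1 − 2·2 = -5  (check: 320·3 + 189·(-5) = 15)
  q = 3: r = 13, s = -1 − 3·3 = -10, t = 2 − 3·(-5) = 17  (check: 320·(-10) + 189·17 = 13)
  q = 1: r = 2, s = 3 − 1·(-10) = 13, t = -5 − 1·17 = -22  (check: 320·13 + 189·(-22) = 2)
  q = 6: r = 1, s = -10 − 6·13 = -88, t = 17 − 6·(-22) = 149  (check: 320·(-88) + 189·149 = 1)
The row with r = 1 (the gcd) gives the Bezout coefficients s = -88, t = 149.
Result: 320 · (-88) + 189 · (149) = 1.

gcd(320, 189) = 1; s = -88, t = 149 (check: 320·(-88) + 189·149 = 1).


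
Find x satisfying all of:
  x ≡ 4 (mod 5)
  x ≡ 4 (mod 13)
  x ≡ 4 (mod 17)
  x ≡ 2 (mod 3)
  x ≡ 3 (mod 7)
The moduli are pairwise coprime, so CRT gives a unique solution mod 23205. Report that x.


Product of moduli M = 5 · 13 · 17 · 3 · 7 = 23205.
Merge one congruence at a time:
  Start: x ≡ 4 (mod 5).
  Combine with x ≡ 4 (mod 13); new modulus lcm = 65.
    Write x = 4 + 5·t and substitute into x ≡ 4 (mod 13): 5·t ≡ 4 − 4 = 0 (mod 13).
    The inverse of 5 mod 13 is 8 (since 5·8 = 40 = 3·13 + 1), so t ≡ 8·0 = 0 ≡ 0 (mod 13).
    Then x = 4 + 5·0 = 4, valid modulo lcm(5, 13) = 65: x ≡ 4 (mod 65).
  Combine with x ≡ 4 (mod 17); new modulus lcm = 1105.
    Write x = 4 + 65·t and substitute into x ≡ 4 (mod 17): 65·t ≡ 4 − 4 = 0 (mod 17).
    Reduce coefficients mod 17: 14·t ≡ 0 (mod 17).
    The inverse of 14 mod 17 is 11 (since 14·11 = 154 = 9·17 + 1), so t ≡ 11·0 = 0 ≡ 0 (mod 17).
    Then x = 4 + 65·0 = 4, valid modulo lcm(65, 17) = 1105: x ≡ 4 (mod 1105).
  Combine with x ≡ 2 (mod 3); new modulus lcm = 3315.
    Write x = 4 + 1105·t and substitute into x ≡ 2 (mod 3): 1105·t ≡ 2 − 4 = -2 (mod 3).
    Reduce coefficients mod 3: 1·t ≡ 1 (mod 3).
    So t ≡ 1 (mod 3).
    Then x = 4 + 1105·1 = 1109, valid modulo lcm(1105, 3) = 3315: x ≡ 1109 (mod 3315).
  Combine with x ≡ 3 (mod 7); new modulus lcm = 23205.
    Write x = 1109 + 3315·t and substitute into x ≡ 3 (mod 7): 3315·t ≡ 3 − 1109 = -1106 (mod 7).
    Reduce coefficients mod 7: 4·t ≡ 0 (mod 7).
    The inverse of 4 mod 7 is 2 (since 4·2 = 8 = 1·7 + 1), so t ≡ 2·0 = 0 ≡ 0 (mod 7).
    Then x = 1109 + 3315·0 = 1109, valid modulo lcm(3315, 7) = 23205: x ≡ 1109 (mod 23205).
Verify against each original: 1109 mod 5 = 4, 1109 mod 13 = 4, 1109 mod 17 = 4, 1109 mod 3 = 2, 1109 mod 7 = 3.

x ≡ 1109 (mod 23205).


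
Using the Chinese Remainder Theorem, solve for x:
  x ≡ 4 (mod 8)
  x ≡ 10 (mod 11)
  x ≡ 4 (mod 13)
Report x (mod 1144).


Moduli 8, 11, 13 are pairwise coprime; by CRT there is a unique solution modulo M = 8 · 11 · 13 = 1144.
Solve pairwise, accumulating the modulus:
  Start with x ≡ 4 (mod 8).
  Combine with x ≡ 10 (mod 11): since gcd(8, 11) = 1, we get a unique residue mod 88.
    Write x = 4 + 8·t and substitute into x ≡ 10 (mod 11): 8·t ≡ 10 − 4 = 6 (mod 11).
    The inverse of 8 mod 11 is 7 (since 8·7 = 56 = 5·11 + 1), so t ≡ 7·6 = 42 ≡ 9 (mod 11).
    Then x = 4 + 8·9 = 76, valid modulo lcm(8, 11) = 88: x ≡ 76 (mod 88).
  Combine with x ≡ 4 (mod 13): since gcd(88, 13) = 1, we get a unique residue mod 1144.
    Write x = 76 + 88·t and substitute into x ≡ 4 (mod 13): 88·t ≡ 4 − 76 = -72 (mod 13).
    Reduce coefficients mod 13: 10·t ≡ 6 (mod 13).
    The inverse of 10 mod 13 is 4 (since 10·4 = 40 = 3·13 + 1), so t ≡ 4·6 = 24 ≡ 11 (mod 13).
    Then x = 76 + 88·11 = 1044, valid modulo lcm(88, 13) = 1144: x ≡ 1044 (mod 1144).
Verify: 1044 mod 8 = 4 ✓, 1044 mod 11 = 10 ✓, 1044 mod 13 = 4 ✓.

x ≡ 1044 (mod 1144).


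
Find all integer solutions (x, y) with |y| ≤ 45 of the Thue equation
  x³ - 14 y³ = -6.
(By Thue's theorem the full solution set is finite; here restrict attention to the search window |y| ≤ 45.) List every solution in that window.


The equation is x³ - 14y³ = -6. For fixed y, x³ = 14·y³ − 6, so a solution requires the RHS to be a perfect cube.
Strategy: iterate y from -45 to 45, compute RHS = 14·y³ − 6, and check whether it is a (positive or negative) perfect cube.
Check small values of y:
  y = 0: RHS = -6 is not a perfect cube.
  y = 1: RHS = 8 = (2)³ ⇒ x = 2 works.
  y = -1: RHS = -20 is not a perfect cube.
  y = 2: RHS = 106 is not a perfect cube.
  y = -2: RHS = -118 is not a perfect cube.
  y = 3: RHS = 372 is not a perfect cube.
  y = -3: RHS = -384 is not a perfect cube.
Continuing the search up to |y| = 45 finds no further solutions beyond those listed.
Collected solutions: (2, 1).

Solutions (with |y| ≤ 45): (2, 1).


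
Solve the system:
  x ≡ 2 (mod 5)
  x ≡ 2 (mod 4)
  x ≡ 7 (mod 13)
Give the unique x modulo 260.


Moduli 5, 4, 13 are pairwise coprime; by CRT there is a unique solution modulo M = 5 · 4 · 13 = 260.
Solve pairwise, accumulating the modulus:
  Start with x ≡ 2 (mod 5).
  Combine with x ≡ 2 (mod 4): since gcd(5, 4) = 1, we get a unique residue mod 20.
    Write x = 2 + 5·t and substitute into x ≡ 2 (mod 4): 5·t ≡ 2 − 2 = 0 (mod 4).
    Reduce coefficients mod 4: 1·t ≡ 0 (mod 4).
    So t ≡ 0 (mod 4).
    Then x = 2 + 5·0 = 2, valid modulo lcm(5, 4) = 20: x ≡ 2 (mod 20).
  Combine with x ≡ 7 (mod 13): since gcd(20, 13) = 1, we get a unique residue mod 260.
    Write x = 2 + 20·t and substitute into x ≡ 7 (mod 13): 20·t ≡ 7 − 2 = 5 (mod 13).
    Reduce coefficients mod 13: 7·t ≡ 5 (mod 13).
    The inverse of 7 mod 13 is 2 (since 7·2 = 14 = 1·13 + 1), so t ≡ 2·5 = 10 ≡ 10 (mod 13).
    Then x = 2 + 20·10 = 202, valid modulo lcm(20, 13) = 260: x ≡ 202 (mod 260).
Verify: 202 mod 5 = 2 ✓, 202 mod 4 = 2 ✓, 202 mod 13 = 7 ✓.

x ≡ 202 (mod 260).


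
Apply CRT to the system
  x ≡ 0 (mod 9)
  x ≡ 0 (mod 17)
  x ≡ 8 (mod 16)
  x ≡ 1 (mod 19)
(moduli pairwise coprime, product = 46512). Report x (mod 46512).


Product of moduli M = 9 · 17 · 16 · 19 = 46512.
Merge one congruence at a time:
  Start: x ≡ 0 (mod 9).
  Combine with x ≡ 0 (mod 17); new modulus lcm = 153.
    Write x = 0 + 9·t and substitute into x ≡ 0 (mod 17): 9·t ≡ 0 − 0 = 0 (mod 17).
    The inverse of 9 mod 17 is 2 (since 9·2 = 18 = 1·17 + 1), so t ≡ 2·0 = 0 ≡ 0 (mod 17).
    Then x = 0 + 9·0 = 0, valid modulo lcm(9, 17) = 153: x ≡ 0 (mod 153).
  Combine with x ≡ 8 (mod 16); new modulus lcm = 2448.
    Write x = 0 + 153·t and substitute into x ≡ 8 (mod 16): 153·t ≡ 8 − 0 = 8 (mod 16).
    Reduce coefficients mod 16: 9·t ≡ 8 (mod 16).
    The inverse of 9 mod 16 is 9 (since 9·9 = 81 = 5·16 + 1), so t ≡ 9·8 = 72 ≡ 8 (mod 16).
    Then x = 0 + 153·8 = 1224, valid modulo lcm(153, 16) = 2448: x ≡ 1224 (mod 2448).
  Combine with x ≡ 1 (mod 19); new modulus lcm = 46512.
    Write x = 1224 + 2448·t and substitute into x ≡ 1 (mod 19): 2448·t ≡ 1 − 1224 = -1223 (mod 19).
    Reduce coefficients mod 19: 16·t ≡ 12 (mod 19).
    The inverse of 16 mod 19 is 6 (since 16·6 = 96 = 5·19 + 1), so t ≡ 6·12 = 72 ≡ 15 (mod 19).
    Then x = 1224 + 2448·15 = 37944, valid modulo lcm(2448, 19) = 46512: x ≡ 37944 (mod 46512).
Verify against each original: 37944 mod 9 = 0, 37944 mod 17 = 0, 37944 mod 16 = 8, 37944 mod 19 = 1.

x ≡ 37944 (mod 46512).


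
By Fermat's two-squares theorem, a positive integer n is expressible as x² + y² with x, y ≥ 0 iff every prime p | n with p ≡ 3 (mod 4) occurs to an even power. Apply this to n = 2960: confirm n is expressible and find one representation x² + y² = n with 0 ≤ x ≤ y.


Step 1: Factor n = 2960 = 2^4 · 5 · 37.
Step 2: Check the mod-4 condition on each prime factor: 2 = 2 (special); 5 ≡ 1 (mod 4), exponent 1; 37 ≡ 1 (mod 4), exponent 1.
All primes ≡ 3 (mod 4) appear to even exponent (or don't appear), so by the two-squares theorem n IS expressible as a sum of two squares.
Step 3: Build a representation. Group n = k² · m with k = 4 and m = 5 · 37 = 185 (a product of primes ≡ 1 (mod 4)); a representation of m scales to one of n via (k·x)² + (k·y)² = k²(x² + y²). Each prime p ≡ 1 (mod 4) is itself a sum of two squares; find a² by testing p − a² for a perfect square:
  5: 5 − 1² = 4 = 2² ⇒ 5 = 1² + 2².
  37: 37 − 1² = 36 = 6² ⇒ 37 = 1² + 6².
  Combine using the Brahmagupta–Fibonacci identity (a² + b²)(c² + d²) = (ac − bd)² + (ad + bc)² = (ac + bd)² + (ad − bc)²:
  5 · 37 = 185: from (1² + 2²)(1² + 6²), take (1·1 − 2·6, 1·6 + 2·1) = (1 − 12, 6 + 2) = (-11, 8); dropping signs (only squares matter) gives (11, 8); check 11² + 8² = 121 + 64 = 185 ✓.
  Scale by k = 4: (4·11, 4·8) = (44, 32).
Step 4: Order so x ≤ y and verify: 32² + 44² = 1024 + 1936 = 2960 = n. ✓

n = 2960 = 32² + 44² (one valid representation with x ≤ y).


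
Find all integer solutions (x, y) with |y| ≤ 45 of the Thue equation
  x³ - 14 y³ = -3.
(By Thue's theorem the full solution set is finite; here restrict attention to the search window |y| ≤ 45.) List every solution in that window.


The equation is x³ - 14y³ = -3. For fixed y, x³ = 14·y³ − 3, so a solution requires the RHS to be a perfect cube.
Strategy: iterate y from -45 to 45, compute RHS = 14·y³ − 3, and check whether it is a (positive or negative) perfect cube.
Check small values of y:
  y = 0: RHS = -3 is not a perfect cube.
  y = 1: RHS = 11 is not a perfect cube.
  y = -1: RHS = -17 is not a perfect cube.
  y = 2: RHS = 109 is not a perfect cube.
  y = -2: RHS = -115 is not a perfect cube.
  y = 3: RHS = 375 is not a perfect cube.
  y = -3: RHS = -381 is not a perfect cube.
Continuing the search up to |y| = 45 finds no solutions either.
No (x, y) in the scanned range satisfies the equation.

No integer solutions with |y| ≤ 45.


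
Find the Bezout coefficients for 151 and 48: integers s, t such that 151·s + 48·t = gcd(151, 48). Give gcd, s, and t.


Euclidean algorithm on (151, 48) — divide until remainder is 0:
  151 = 3 · 48 + 7
  48 = 6 · 7 + 6
  7 = 1 · 6 + 1
  6 = 6 · 1 + 0
gcd(151, 48) = 1.
Track Bezout coefficients alongside the remainders: start with r₀ = 151 = a·1 + b·0 (s = 1, t = 0) and r₁ = 48 = a·0 + b·1 (s = 0, t = 1); each new remainder r_{k+1} = r_{k-1} − q_k·r_k inherits s_{k+1} = s_{k-1} − q_k·s_k, t_{k+1} = t_{k-1} − q_k·t_k, so r_k = a·s_k + b·t_k at every step:
  q = 3: r = 7, s = 1 − 3·0 = 1, t = 0 − 3·1 = -3  (check: 151·1 + 48·(-3) = 7)
  q = 6: r = 6, s = 0 − 6·1 = -6, t = 1 − 6·(-3) = 19  (check: 151·(-6) + 48·19 = 6)
  q = 1: r = 1, s = 1 − 1·(-6) = 7, t = -3 − 1·19 = -22  (check: 151·7 + 48·(-22) = 1)
The row with r = 1 (the gcd) gives the Bezout coefficients s = 7, t = -22.
Result: 151 · (7) + 48 · (-22) = 1.

gcd(151, 48) = 1; s = 7, t = -22 (check: 151·7 + 48·(-22) = 1).


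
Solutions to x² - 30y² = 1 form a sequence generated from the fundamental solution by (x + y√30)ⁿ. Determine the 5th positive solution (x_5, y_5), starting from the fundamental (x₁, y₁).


Step 1: Find the fundamental solution (x₁, y₁) of x² - 30y² = 1.
  Expand √30 as a continued fraction. a₀ = ⌊√30⌋ = 5; iterate m_{k+1} = d_k·a_k − m_k, d_{k+1} = (30 − m_{k+1}²)/d_k, a_{k+1} = ⌊(a₀ + m_{k+1})/d_{k+1}⌋ (starting m₀ = 0, d₀ = 1), with convergents p_k = a_k·p_{k-1} + p_{k-2}, q_k = a_k·q_{k-1} + q_{k-2} (p₋₁ = 1, q₋₁ = 0):
  k = 0: a₀ = 5; p₀/q₀ = 5/1; p₀² − 30·q₀² = 25 − 30 = -5.
  k = 1: m = 5, d = 5, a = ⌊(5 + 5)/5⌋ = 2; p/q = (2·5 + 1)/(2·1 + 0) = 11/2; p² − 30·q² = 121 − 120 = 1.
  The first convergent with p² − 30·q² = 1 gives the fundamental solution (x₁, y₁) = (11, 2).
Step 2: Apply the recurrence (x_{n+1}, y_{n+1}) = (x₁x_n + 30y₁y_n, x₁y_n + y₁x_n) repeatedly.
  From (x_1, y_1) = (11, 2): x_2 = 11·11 + 30·2·2 = 241; y_2 = 11·2 + 2·11 = 44.
  From (x_2, y_2) = (241, 44): x_3 = 11·241 + 30·2·44 = 5291; y_3 = 11·44 + 2·241 = 966.
  From (x_3, y_3) = (5291, 966): x_4 = 11·5291 + 30·2·966 = 116161; y_4 = 11·966 + 2·5291 = 21208.
  From (x_4, y_4) = (116161, 21208): x_5 = 11·116161 + 30·2·21208 = 2550251; y_5 = 11·21208 + 2·116161 = 465610.
Step 3: Verify x_5² - 30·y_5² = 6503780163001 - 6503780163000 = 1 (should be 1). ✓

(x_1, y_1) = (11, 2); (x_5, y_5) = (2550251, 465610).


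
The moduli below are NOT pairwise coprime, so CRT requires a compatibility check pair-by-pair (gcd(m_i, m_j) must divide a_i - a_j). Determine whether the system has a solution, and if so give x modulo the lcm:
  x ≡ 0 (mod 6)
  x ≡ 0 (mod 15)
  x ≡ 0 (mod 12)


Moduli 6, 15, 12 are not pairwise coprime, so CRT works modulo lcm(m_i) when all pairwise compatibility conditions hold.
Pairwise compatibility: gcd(m_i, m_j) must divide a_i - a_j for every pair.
Merge one congruence at a time:
  Start: x ≡ 0 (mod 6).
  Combine with x ≡ 0 (mod 15): gcd(6, 15) = 3; 0 - 0 = 0, which IS divisible by 3, so compatible.
    Write x = 0 + 6·t and substitute into x ≡ 0 (mod 15): 6·t ≡ 0 − 0 = 0 (mod 15).
    Divide the congruence (and modulus) by g = 3: 2·t ≡ 0 (mod 5).
    The inverse of 2 mod 5 is 3 (since 2·3 = 6 = 1·5 + 1), so t ≡ 3·0 = 0 ≡ 0 (mod 5).
    Then x = 0 + 6·0 = 0, valid modulo lcm(6, 15) = 30: x ≡ 0 (mod 30).
  Combine with x ≡ 0 (mod 12): gcd(30, 12) = 6; 0 - 0 = 0, which IS divisible by 6, so compatible.
    Write x = 0 + 30·t and substitute into x ≡ 0 (mod 12): 30·t ≡ 0 − 0 = 0 (mod 12).
    Divide the congruence (and modulus) by g = 6: 5·t ≡ 0 (mod 2).
    Reduce coefficients mod 2: 1·t ≡ 0 (mod 2).
    So t ≡ 0 (mod 2).
    Then x = 0 + 30·0 = 0, valid modulo lcm(30, 12) = 60: x ≡ 0 (mod 60).
Verify: 0 mod 6 = 0, 0 mod 15 = 0, 0 mod 12 = 0.

x ≡ 0 (mod 60).


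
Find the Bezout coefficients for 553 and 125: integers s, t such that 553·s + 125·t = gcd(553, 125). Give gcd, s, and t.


Euclidean algorithm on (553, 125) — divide until remainder is 0:
  553 = 4 · 125 + 53
  125 = 2 · 53 + 19
  53 = 2 · 19 + 15
  19 = 1 · 15 + 4
  15 = 3 · 4 + 3
  4 = 1 · 3 + 1
  3 = 3 · 1 + 0
gcd(553, 125) = 1.
Track Bezout coefficients alongside the remainders: start with r₀ = 553 = a·1 + b·0 (s = 1, t = 0) and r₁ = 125 = a·0 + b·1 (s = 0, t = 1); each new remainder r_{k+1} = r_{k-1} − q_k·r_k inherits s_{k+1} = s_{k-1} − q_k·s_k, t_{k+1} = t_{k-1} − q_k·t_k, so r_k = a·s_k + b·t_k at every step:
  q = 4: r = 53, s = 1 − 4·0 = 1, t = 0 − 4·1 = -4  (check: 553·1 + 125·(-4) = 53)
  q = 2: r = 19, s = 0 − 2·1 = -2, t = 1 − 2·(-4) = 9  (check: 553·(-2) + 125·9 = 19)
  q = 2: r = 15, s = 1 − 2·(-2) = 5, t = -4 − 2·9 = -22  (check: 553·5 + 125·(-22) = 15)
  q = 1: r = 4, s = -2 − 1·5 = -7, t = 9 − 1·(-22) = 31  (check: 553·(-7) + 125·31 = 4)
  q = 3: r = 3, s = 5 − 3·(-7) = 26, t = -22 − 3·31 = -115  (check: 553·26 + 125·(-115) = 3)
  q = 1: r = 1, s = -7 − 1·26 = -33, t = 31 − 1·(-115) = 146  (check: 553·(-33) + 125·146 = 1)
The row with r = 1 (the gcd) gives the Bezout coefficients s = -33, t = 146.
Result: 553 · (-33) + 125 · (146) = 1.

gcd(553, 125) = 1; s = -33, t = 146 (check: 553·(-33) + 125·146 = 1).
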